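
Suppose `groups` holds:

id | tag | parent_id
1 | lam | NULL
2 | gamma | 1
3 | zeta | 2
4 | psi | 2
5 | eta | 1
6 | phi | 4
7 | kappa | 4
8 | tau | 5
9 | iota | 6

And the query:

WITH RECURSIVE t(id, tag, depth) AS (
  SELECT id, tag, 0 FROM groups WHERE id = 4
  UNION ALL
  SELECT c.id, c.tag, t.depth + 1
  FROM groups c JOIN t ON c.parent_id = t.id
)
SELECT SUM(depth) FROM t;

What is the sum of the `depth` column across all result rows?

4

Base: id=4 (psi) at depth 0.
Iteration 1: rows with parent_id in {4} -> phi (id 6, depth 1), kappa (id 7, depth 1).
Iteration 2: rows with parent_id in {6,7} -> iota (id 9, depth 2).
Iteration 3: no rows with parent_id in {9}; recursion stops.
SUM(depth) = 0 + 1 + 1 + 2 = 4.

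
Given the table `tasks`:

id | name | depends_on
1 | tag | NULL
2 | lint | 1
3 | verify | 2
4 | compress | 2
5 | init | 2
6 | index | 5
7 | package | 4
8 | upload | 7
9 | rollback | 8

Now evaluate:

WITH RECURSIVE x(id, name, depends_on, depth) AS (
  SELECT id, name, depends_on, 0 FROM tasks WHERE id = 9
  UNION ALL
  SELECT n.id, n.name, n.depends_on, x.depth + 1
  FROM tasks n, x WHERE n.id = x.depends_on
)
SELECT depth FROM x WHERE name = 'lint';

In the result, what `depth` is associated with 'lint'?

Base: id=9 (rollback), depends_on=8, depth 0.
Iteration 1: join on id=8 -> upload (id 8, depends_on=7, depth 1).
Iteration 2: join on id=7 -> package (id 7, depends_on=4, depth 2).
Iteration 3: join on id=4 -> compress (id 4, depends_on=2, depth 3).
Iteration 4: join on id=2 -> lint (id 2, depends_on=1, depth 4).
Iteration 5: join on id=1 -> tag (id 1, depends_on=NULL, depth 5).
Iteration 6: depends_on is NULL; no match; recursion stops.

4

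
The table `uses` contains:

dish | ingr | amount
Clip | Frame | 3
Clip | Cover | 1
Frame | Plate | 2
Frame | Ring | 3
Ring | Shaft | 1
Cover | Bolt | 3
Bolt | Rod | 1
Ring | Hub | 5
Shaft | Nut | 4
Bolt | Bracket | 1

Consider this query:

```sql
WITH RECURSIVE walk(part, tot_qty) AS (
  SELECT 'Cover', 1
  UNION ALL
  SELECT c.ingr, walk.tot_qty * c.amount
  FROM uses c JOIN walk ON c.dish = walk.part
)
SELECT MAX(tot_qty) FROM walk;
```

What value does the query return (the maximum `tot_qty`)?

Base: (Cover, tot_qty=1).
Iteration 1: components of {Cover} -> Bolt = 1*3 = 3.
Iteration 2: components of {Bolt} -> Bracket = 3*1 = 3, Rod = 3*1 = 3.
Iteration 3: no further components; recursion stops.
tot_qty values: 1, 3, 3, 3; the maximum is 3.

3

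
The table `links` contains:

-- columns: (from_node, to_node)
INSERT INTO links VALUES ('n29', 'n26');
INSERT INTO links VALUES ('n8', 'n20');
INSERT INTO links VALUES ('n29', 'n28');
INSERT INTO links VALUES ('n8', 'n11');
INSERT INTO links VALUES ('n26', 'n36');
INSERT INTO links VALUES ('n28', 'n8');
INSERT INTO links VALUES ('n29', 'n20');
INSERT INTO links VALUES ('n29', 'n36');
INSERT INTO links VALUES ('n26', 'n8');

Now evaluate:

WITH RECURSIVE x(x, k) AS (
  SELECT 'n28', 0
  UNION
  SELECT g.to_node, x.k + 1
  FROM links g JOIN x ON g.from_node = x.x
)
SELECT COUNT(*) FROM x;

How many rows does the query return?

Base: (n28, k=0).
Iteration 1: edges from {n28} -> (n8, k=1).
Iteration 2: edges from {n8} -> (n11, k=2), (n20, k=2).
Iteration 3: no outgoing edges from {n11,n20}; recursion stops.
Total rows emitted: 4.

4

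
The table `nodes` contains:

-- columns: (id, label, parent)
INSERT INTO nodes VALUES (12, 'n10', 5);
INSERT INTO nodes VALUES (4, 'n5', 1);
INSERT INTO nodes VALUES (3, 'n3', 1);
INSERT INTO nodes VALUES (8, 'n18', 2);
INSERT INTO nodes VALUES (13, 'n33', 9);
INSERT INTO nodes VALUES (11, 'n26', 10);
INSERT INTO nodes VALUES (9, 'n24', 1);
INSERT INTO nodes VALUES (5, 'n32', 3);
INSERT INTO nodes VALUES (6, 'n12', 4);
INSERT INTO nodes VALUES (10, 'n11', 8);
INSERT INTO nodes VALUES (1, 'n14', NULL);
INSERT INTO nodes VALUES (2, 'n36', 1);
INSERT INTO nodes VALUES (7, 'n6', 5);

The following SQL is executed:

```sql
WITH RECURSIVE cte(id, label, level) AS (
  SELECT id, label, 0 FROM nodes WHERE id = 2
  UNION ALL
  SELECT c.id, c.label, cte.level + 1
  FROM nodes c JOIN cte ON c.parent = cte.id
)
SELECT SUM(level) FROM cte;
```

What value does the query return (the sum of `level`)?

Base: id=2 (n36) at level 0.
Iteration 1: rows with parent in {2} -> n18 (id 8, level 1).
Iteration 2: rows with parent in {8} -> n11 (id 10, level 2).
Iteration 3: rows with parent in {10} -> n26 (id 11, level 3).
Iteration 4: no rows with parent in {11}; recursion stops.
SUM(level) = 0 + 1 + 2 + 3 = 6.

6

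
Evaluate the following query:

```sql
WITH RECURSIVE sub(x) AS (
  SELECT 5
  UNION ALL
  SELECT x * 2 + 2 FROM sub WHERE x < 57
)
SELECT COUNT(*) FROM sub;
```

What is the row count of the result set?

5

Base: x=5.
Iteration 1: 5 < 57 holds -> x = 5 * 2 + 2 = 12.
Iteration 2: 12 < 57 holds -> x = 12 * 2 + 2 = 26.
Iteration 3: 26 < 57 holds -> x = 26 * 2 + 2 = 54.
Iteration 4: 54 < 57 holds -> x = 54 * 2 + 2 = 110.
Iteration 5: 110 < 57 fails; recursion stops.
Total rows emitted: 5.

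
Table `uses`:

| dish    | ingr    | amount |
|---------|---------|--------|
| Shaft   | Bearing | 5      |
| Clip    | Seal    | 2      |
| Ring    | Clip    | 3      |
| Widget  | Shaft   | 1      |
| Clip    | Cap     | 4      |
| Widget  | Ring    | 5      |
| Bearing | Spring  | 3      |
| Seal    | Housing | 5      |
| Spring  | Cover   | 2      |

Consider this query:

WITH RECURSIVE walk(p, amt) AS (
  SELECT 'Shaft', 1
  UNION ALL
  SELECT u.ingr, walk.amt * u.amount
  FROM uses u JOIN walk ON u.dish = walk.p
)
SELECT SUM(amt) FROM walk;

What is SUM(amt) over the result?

Base: (Shaft, amt=1).
Iteration 1: components of {Shaft} -> Bearing = 1*5 = 5.
Iteration 2: components of {Bearing} -> Spring = 5*3 = 15.
Iteration 3: components of {Spring} -> Cover = 15*2 = 30.
Iteration 4: no further components; recursion stops.
SUM(amt) = 1 + 5 + 15 + 30 = 51.

51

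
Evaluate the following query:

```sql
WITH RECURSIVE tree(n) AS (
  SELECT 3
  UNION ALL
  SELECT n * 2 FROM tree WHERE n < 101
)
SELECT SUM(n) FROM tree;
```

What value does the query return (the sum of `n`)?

Base: n=3.
Iteration 1: 3 < 101 holds -> n = 3 * 2 = 6.
Iteration 2: 6 < 101 holds -> n = 6 * 2 = 12.
Iteration 3: 12 < 101 holds -> n = 12 * 2 = 24.
Iteration 4: 24 < 101 holds -> n = 24 * 2 = 48.
Iteration 5: 48 < 101 holds -> n = 48 * 2 = 96.
Iteration 6: 96 < 101 holds -> n = 96 * 2 = 192.
Iteration 7: 192 < 101 fails; recursion stops.
SUM(n) = 3 + 6 + 12 + 24 + 48 + 96 + 192 = 381.

381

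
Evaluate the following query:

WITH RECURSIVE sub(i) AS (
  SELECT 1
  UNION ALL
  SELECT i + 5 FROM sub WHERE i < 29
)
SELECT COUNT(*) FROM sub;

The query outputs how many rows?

7

Base: i=1.
Iteration 1: 1 < 29 holds -> i = 1 + 5 = 6.
Iteration 2: 6 < 29 holds -> i = 6 + 5 = 11.
Iteration 3: 11 < 29 holds -> i = 11 + 5 = 16.
Iteration 4: 16 < 29 holds -> i = 16 + 5 = 21.
Iteration 5: 21 < 29 holds -> i = 21 + 5 = 26.
Iteration 6: 26 < 29 holds -> i = 26 + 5 = 31.
Iteration 7: 31 < 29 fails; recursion stops.
Total rows emitted: 7.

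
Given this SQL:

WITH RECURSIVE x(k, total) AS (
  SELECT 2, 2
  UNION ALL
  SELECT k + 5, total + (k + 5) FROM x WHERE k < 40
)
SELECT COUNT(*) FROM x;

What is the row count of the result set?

9

Base: k=2, total=2.
Iteration 1: 2 < 40 holds -> k = 2 + 5 = 7, total = 2 + 7 = 9.
Iteration 2: 7 < 40 holds -> k = 7 + 5 = 12, total = 9 + 12 = 21.
Iteration 3: 12 < 40 holds -> k = 12 + 5 = 17, total = 21 + 17 = 38.
Iteration 4: 17 < 40 holds -> k = 17 + 5 = 22, total = 38 + 22 = 60.
Iteration 5: 22 < 40 holds -> k = 22 + 5 = 27, total = 60 + 27 = 87.
Iteration 6: 27 < 40 holds -> k = 27 + 5 = 32, total = 87 + 32 = 119.
Iteration 7: 32 < 40 holds -> k = 32 + 5 = 37, total = 119 + 37 = 156.
Iteration 8: 37 < 40 holds -> k = 37 + 5 = 42, total = 156 + 42 = 198.
Iteration 9: 42 < 40 fails; recursion stops.
Total rows emitted: 9.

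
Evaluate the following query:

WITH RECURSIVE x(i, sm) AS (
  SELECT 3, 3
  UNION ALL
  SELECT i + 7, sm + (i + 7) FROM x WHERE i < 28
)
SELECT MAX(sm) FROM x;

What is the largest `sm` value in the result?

Base: i=3, sm=3.
Iteration 1: 3 < 28 holds -> i = 3 + 7 = 10, sm = 3 + 10 = 13.
Iteration 2: 10 < 28 holds -> i = 10 + 7 = 17, sm = 13 + 17 = 30.
Iteration 3: 17 < 28 holds -> i = 17 + 7 = 24, sm = 30 + 24 = 54.
Iteration 4: 24 < 28 holds -> i = 24 + 7 = 31, sm = 54 + 31 = 85.
Iteration 5: 31 < 28 fails; recursion stops.
sm values: 3, 13, 30, 54, 85; the maximum is 85.

85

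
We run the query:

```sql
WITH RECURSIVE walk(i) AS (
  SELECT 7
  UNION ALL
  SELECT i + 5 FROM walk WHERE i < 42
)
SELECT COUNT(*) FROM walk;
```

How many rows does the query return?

Base: i=7.
Iteration 1: 7 < 42 holds -> i = 7 + 5 = 12.
Iteration 2: 12 < 42 holds -> i = 12 + 5 = 17.
Iteration 3: 17 < 42 holds -> i = 17 + 5 = 22.
Iteration 4: 22 < 42 holds -> i = 22 + 5 = 27.
Iteration 5: 27 < 42 holds -> i = 27 + 5 = 32.
Iteration 6: 32 < 42 holds -> i = 32 + 5 = 37.
Iteration 7: 37 < 42 holds -> i = 37 + 5 = 42.
Iteration 8: 42 < 42 fails; recursion stops.
Total rows emitted: 8.

8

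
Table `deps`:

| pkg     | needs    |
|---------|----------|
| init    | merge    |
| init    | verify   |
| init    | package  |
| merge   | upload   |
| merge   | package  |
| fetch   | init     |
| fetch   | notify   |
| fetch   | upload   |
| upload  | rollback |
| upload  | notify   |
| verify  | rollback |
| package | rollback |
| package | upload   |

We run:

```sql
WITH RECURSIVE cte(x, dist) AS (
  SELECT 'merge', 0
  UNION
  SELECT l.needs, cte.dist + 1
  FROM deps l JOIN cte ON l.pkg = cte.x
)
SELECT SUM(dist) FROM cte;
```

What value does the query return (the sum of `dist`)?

14

Base: (merge, dist=0).
Iteration 1: edges from {merge} -> (package, dist=1), (upload, dist=1).
Iteration 2: edges from {package,upload} -> (notify, dist=2), (rollback, dist=2), (upload, dist=2). [UNION drops 1 duplicate row(s)]
Iteration 3: edges from {notify,rollback,upload} -> (notify, dist=3), (rollback, dist=3).
Iteration 4: no outgoing edges from {notify,rollback}; recursion stops.
SUM(dist) = 0 + 1 + 1 + 2 + 2 + 2 + 3 + 3 = 14.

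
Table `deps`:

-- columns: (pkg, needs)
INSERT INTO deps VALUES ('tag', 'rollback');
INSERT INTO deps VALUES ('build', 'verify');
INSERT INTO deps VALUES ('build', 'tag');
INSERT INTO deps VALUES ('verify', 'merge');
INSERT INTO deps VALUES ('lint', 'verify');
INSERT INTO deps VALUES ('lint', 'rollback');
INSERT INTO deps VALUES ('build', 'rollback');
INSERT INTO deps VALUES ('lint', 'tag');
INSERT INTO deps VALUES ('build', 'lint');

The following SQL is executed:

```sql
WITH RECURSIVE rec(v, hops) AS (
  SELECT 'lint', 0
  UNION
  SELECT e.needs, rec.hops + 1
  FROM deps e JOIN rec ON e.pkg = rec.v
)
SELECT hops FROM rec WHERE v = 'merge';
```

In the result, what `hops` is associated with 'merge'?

2

Base: (lint, hops=0).
Iteration 1: edges from {lint} -> (rollback, hops=1), (tag, hops=1), (verify, hops=1).
Iteration 2: edges from {rollback,tag,verify} -> (merge, hops=2), (rollback, hops=2).
Iteration 3: no outgoing edges from {merge,rollback}; recursion stops.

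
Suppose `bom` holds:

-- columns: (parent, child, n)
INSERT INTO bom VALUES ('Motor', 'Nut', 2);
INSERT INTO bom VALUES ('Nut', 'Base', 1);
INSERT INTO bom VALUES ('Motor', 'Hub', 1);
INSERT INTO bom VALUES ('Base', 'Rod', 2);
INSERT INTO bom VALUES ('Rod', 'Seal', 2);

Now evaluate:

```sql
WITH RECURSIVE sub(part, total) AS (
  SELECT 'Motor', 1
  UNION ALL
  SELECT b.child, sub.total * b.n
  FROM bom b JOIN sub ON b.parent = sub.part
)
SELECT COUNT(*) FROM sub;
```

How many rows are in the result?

Base: (Motor, total=1).
Iteration 1: components of {Motor} -> Hub = 1*1 = 1, Nut = 1*2 = 2.
Iteration 2: components of {Hub,Nut} -> Base = 2*1 = 2.
Iteration 3: components of {Base} -> Rod = 2*2 = 4.
Iteration 4: components of {Rod} -> Seal = 4*2 = 8.
Iteration 5: no further components; recursion stops.
Total rows emitted: 6.

6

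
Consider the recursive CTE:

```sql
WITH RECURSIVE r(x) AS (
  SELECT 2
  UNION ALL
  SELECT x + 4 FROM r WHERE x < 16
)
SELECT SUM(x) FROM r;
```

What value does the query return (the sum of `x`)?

Base: x=2.
Iteration 1: 2 < 16 holds -> x = 2 + 4 = 6.
Iteration 2: 6 < 16 holds -> x = 6 + 4 = 10.
Iteration 3: 10 < 16 holds -> x = 10 + 4 = 14.
Iteration 4: 14 < 16 holds -> x = 14 + 4 = 18.
Iteration 5: 18 < 16 fails; recursion stops.
SUM(x) = 2 + 6 + 10 + 14 + 18 = 50.

50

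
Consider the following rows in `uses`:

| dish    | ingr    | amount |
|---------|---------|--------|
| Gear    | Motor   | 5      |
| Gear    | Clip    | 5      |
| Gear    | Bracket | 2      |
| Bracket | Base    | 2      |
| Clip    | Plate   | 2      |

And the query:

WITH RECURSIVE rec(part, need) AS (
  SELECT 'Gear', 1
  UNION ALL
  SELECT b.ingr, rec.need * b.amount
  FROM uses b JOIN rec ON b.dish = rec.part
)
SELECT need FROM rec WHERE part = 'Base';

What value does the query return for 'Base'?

4

Base: (Gear, need=1).
Iteration 1: components of {Gear} -> Bracket = 1*2 = 2, Clip = 1*5 = 5, Motor = 1*5 = 5.
Iteration 2: components of {Bracket,Clip,Motor} -> Base = 2*2 = 4, Plate = 5*2 = 10.
Iteration 3: no further components; recursion stops.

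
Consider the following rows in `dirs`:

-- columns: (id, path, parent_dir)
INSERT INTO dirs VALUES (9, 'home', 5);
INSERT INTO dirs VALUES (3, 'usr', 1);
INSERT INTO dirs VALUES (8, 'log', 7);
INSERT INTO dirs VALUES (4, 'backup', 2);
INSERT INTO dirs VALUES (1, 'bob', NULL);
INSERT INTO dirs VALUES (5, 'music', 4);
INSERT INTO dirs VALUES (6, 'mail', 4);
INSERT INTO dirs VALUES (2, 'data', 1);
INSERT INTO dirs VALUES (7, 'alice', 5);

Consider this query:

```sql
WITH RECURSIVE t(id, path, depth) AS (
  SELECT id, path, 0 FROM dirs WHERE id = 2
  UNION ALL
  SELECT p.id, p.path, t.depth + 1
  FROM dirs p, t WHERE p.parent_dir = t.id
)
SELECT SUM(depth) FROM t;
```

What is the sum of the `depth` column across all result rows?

15

Base: id=2 (data) at depth 0.
Iteration 1: rows with parent_dir in {2} -> backup (id 4, depth 1).
Iteration 2: rows with parent_dir in {4} -> music (id 5, depth 2), mail (id 6, depth 2).
Iteration 3: rows with parent_dir in {5,6} -> alice (id 7, depth 3), home (id 9, depth 3).
Iteration 4: rows with parent_dir in {7,9} -> log (id 8, depth 4).
Iteration 5: no rows with parent_dir in {8}; recursion stops.
SUM(depth) = 0 + 1 + 2 + 2 + 3 + 3 + 4 = 15.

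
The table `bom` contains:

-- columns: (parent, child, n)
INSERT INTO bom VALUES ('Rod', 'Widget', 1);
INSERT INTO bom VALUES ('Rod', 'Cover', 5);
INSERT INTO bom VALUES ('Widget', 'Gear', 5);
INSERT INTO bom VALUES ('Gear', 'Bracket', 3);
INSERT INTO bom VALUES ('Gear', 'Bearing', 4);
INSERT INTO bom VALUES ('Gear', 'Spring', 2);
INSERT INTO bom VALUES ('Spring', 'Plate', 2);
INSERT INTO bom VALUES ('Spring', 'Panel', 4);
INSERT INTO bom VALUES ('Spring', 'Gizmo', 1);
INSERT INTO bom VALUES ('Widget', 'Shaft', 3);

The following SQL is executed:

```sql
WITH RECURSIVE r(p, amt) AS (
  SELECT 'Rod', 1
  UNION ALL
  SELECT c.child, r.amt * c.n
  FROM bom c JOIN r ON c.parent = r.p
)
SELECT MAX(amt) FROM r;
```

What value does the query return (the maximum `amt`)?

40

Base: (Rod, amt=1).
Iteration 1: components of {Rod} -> Cover = 1*5 = 5, Widget = 1*1 = 1.
Iteration 2: components of {Cover,Widget} -> Gear = 1*5 = 5, Shaft = 1*3 = 3.
Iteration 3: components of {Gear,Shaft} -> Bearing = 5*4 = 20, Bracket = 5*3 = 15, Spring = 5*2 = 10.
Iteration 4: components of {Bearing,Bracket,Spring} -> Gizmo = 10*1 = 10, Panel = 10*4 = 40, Plate = 10*2 = 20.
Iteration 5: no further components; recursion stops.
amt values: 1, 1, 5, 5, 3, 15, 20, 10, 20, 40, 10; the maximum is 40.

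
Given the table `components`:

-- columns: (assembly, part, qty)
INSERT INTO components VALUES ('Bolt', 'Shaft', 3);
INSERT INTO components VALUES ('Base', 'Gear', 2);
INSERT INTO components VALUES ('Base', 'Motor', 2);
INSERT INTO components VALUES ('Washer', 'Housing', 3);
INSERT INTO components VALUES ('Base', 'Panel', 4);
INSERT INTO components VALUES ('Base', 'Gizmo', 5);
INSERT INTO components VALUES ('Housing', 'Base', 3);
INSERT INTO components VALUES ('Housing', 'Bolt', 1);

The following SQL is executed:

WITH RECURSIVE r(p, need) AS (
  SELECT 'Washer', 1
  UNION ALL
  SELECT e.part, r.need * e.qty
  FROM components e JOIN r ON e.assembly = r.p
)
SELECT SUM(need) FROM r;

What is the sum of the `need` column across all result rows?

142

Base: (Washer, need=1).
Iteration 1: components of {Washer} -> Housing = 1*3 = 3.
Iteration 2: components of {Housing} -> Base = 3*3 = 9, Bolt = 3*1 = 3.
Iteration 3: components of {Base,Bolt} -> Gear = 9*2 = 18, Gizmo = 9*5 = 45, Motor = 9*2 = 18, Panel = 9*4 = 36, Shaft = 3*3 = 9.
Iteration 4: no further components; recursion stops.
SUM(need) = 1 + 3 + 9 + 3 + 18 + 36 + 45 + 18 + 9 = 142.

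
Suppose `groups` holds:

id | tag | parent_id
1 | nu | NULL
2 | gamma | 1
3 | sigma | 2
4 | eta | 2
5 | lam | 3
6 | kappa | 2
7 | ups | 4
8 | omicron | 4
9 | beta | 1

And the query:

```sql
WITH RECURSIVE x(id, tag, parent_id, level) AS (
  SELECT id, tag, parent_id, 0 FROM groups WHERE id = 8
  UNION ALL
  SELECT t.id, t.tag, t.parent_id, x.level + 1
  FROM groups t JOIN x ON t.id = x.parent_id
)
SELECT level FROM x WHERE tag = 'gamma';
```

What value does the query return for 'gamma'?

2

Base: id=8 (omicron), parent_id=4, level 0.
Iteration 1: join on id=4 -> eta (id 4, parent_id=2, level 1).
Iteration 2: join on id=2 -> gamma (id 2, parent_id=1, level 2).
Iteration 3: join on id=1 -> nu (id 1, parent_id=NULL, level 3).
Iteration 4: parent_id is NULL; no match; recursion stops.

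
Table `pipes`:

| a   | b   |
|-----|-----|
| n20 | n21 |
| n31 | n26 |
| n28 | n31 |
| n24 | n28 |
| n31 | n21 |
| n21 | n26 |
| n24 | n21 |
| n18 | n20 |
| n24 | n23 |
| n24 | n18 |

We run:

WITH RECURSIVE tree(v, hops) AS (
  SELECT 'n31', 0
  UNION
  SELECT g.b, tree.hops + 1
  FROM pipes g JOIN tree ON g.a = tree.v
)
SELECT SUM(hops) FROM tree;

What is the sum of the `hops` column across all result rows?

4

Base: (n31, hops=0).
Iteration 1: edges from {n31} -> (n21, hops=1), (n26, hops=1).
Iteration 2: edges from {n21,n26} -> (n26, hops=2).
Iteration 3: no outgoing edges from {n26}; recursion stops.
SUM(hops) = 0 + 1 + 1 + 2 = 4.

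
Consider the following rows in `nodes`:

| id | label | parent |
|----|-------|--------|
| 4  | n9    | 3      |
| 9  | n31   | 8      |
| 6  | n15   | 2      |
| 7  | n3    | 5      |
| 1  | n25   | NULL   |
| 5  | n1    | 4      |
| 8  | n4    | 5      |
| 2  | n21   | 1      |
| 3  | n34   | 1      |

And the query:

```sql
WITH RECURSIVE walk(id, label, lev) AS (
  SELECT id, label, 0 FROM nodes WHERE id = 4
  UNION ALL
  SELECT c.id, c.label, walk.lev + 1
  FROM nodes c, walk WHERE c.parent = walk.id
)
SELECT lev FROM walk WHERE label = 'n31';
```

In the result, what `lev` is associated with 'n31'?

Base: id=4 (n9) at lev 0.
Iteration 1: rows with parent in {4} -> n1 (id 5, lev 1).
Iteration 2: rows with parent in {5} -> n3 (id 7, lev 2), n4 (id 8, lev 2).
Iteration 3: rows with parent in {7,8} -> n31 (id 9, lev 3).
Iteration 4: no rows with parent in {9}; recursion stops.

3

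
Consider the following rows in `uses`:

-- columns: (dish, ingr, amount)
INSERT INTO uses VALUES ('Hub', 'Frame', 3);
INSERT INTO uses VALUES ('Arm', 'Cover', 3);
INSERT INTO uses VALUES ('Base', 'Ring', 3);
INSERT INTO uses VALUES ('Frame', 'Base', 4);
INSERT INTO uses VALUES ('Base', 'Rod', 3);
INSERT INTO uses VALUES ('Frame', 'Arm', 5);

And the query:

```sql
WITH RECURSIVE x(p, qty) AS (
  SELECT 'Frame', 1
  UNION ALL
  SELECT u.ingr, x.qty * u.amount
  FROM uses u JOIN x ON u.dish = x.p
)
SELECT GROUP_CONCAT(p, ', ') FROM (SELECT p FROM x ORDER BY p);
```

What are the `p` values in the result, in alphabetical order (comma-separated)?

Arm, Base, Cover, Frame, Ring, Rod

Base: (Frame, qty=1).
Iteration 1: components of {Frame} -> Arm = 1*5 = 5, Base = 1*4 = 4.
Iteration 2: components of {Arm,Base} -> Cover = 5*3 = 15, Ring = 4*3 = 12, Rod = 4*3 = 12.
Iteration 3: no further components; recursion stops.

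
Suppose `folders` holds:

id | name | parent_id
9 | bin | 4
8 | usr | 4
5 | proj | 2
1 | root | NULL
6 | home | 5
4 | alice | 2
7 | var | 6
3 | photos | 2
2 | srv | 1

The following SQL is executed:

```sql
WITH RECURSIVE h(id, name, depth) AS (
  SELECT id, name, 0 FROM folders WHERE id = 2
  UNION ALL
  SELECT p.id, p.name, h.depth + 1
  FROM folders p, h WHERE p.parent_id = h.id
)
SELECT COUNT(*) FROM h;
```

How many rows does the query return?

Base: id=2 (srv) at depth 0.
Iteration 1: rows with parent_id in {2} -> photos (id 3, depth 1), alice (id 4, depth 1), proj (id 5, depth 1).
Iteration 2: rows with parent_id in {3,4,5} -> home (id 6, depth 2), usr (id 8, depth 2), bin (id 9, depth 2).
Iteration 3: rows with parent_id in {6,8,9} -> var (id 7, depth 3).
Iteration 4: no rows with parent_id in {7}; recursion stops.
Total rows emitted: 8.

8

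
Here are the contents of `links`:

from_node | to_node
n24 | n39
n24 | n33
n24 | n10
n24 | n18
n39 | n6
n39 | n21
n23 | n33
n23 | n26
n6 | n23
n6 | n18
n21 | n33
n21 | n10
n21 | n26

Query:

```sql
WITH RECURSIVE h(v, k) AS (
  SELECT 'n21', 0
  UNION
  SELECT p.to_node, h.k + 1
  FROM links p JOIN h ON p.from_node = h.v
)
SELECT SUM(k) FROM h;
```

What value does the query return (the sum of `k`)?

Base: (n21, k=0).
Iteration 1: edges from {n21} -> (n10, k=1), (n26, k=1), (n33, k=1).
Iteration 2: no outgoing edges from {n10,n26,n33}; recursion stops.
SUM(k) = 0 + 1 + 1 + 1 = 3.

3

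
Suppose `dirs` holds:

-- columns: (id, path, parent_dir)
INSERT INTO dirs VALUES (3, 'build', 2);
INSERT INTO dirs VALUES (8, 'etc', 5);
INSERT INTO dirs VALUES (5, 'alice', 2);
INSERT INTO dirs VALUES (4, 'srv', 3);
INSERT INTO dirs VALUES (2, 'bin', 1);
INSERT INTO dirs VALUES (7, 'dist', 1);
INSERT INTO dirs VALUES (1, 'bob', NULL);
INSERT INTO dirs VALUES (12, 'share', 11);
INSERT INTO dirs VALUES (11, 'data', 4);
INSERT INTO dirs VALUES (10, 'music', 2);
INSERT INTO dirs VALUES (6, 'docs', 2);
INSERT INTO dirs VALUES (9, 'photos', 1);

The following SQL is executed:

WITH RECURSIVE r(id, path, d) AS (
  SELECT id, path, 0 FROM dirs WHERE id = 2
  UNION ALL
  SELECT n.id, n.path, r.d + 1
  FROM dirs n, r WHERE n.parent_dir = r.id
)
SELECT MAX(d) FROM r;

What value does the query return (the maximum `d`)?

4

Base: id=2 (bin) at d 0.
Iteration 1: rows with parent_dir in {2} -> build (id 3, d 1), alice (id 5, d 1), docs (id 6, d 1), music (id 10, d 1).
Iteration 2: rows with parent_dir in {3,5,6,10} -> srv (id 4, d 2), etc (id 8, d 2).
Iteration 3: rows with parent_dir in {4,8} -> data (id 11, d 3).
Iteration 4: rows with parent_dir in {11} -> share (id 12, d 4).
Iteration 5: no rows with parent_dir in {12}; recursion stops.
d values: 0, 1, 1, 1, 1, 2, 2, 3, 4; the maximum is 4.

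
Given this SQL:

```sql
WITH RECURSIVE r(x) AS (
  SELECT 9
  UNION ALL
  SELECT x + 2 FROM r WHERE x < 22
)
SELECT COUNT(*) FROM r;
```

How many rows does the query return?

8

Base: x=9.
Iteration 1: 9 < 22 holds -> x = 9 + 2 = 11.
Iteration 2: 11 < 22 holds -> x = 11 + 2 = 13.
Iteration 3: 13 < 22 holds -> x = 13 + 2 = 15.
Iteration 4: 15 < 22 holds -> x = 15 + 2 = 17.
Iteration 5: 17 < 22 holds -> x = 17 + 2 = 19.
Iteration 6: 19 < 22 holds -> x = 19 + 2 = 21.
Iteration 7: 21 < 22 holds -> x = 21 + 2 = 23.
Iteration 8: 23 < 22 fails; recursion stops.
Total rows emitted: 8.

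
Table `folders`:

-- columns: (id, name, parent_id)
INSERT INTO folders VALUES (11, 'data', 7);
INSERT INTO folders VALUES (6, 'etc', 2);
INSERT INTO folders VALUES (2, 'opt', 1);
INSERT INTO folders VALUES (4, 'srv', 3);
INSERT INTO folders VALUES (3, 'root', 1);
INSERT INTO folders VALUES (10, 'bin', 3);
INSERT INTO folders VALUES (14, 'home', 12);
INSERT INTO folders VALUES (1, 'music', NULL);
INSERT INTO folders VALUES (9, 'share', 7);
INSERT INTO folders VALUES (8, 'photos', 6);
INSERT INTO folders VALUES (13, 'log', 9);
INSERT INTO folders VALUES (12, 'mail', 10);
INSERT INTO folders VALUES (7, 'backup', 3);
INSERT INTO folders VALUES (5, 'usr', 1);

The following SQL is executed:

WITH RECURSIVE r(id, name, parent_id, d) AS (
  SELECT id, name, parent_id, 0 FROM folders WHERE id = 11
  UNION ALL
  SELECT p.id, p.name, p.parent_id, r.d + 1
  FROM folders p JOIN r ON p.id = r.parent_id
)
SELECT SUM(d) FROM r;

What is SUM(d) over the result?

Base: id=11 (data), parent_id=7, d 0.
Iteration 1: join on id=7 -> backup (id 7, parent_id=3, d 1).
Iteration 2: join on id=3 -> root (id 3, parent_id=1, d 2).
Iteration 3: join on id=1 -> music (id 1, parent_id=NULL, d 3).
Iteration 4: parent_id is NULL; no match; recursion stops.
SUM(d) = 0 + 1 + 2 + 3 = 6.

6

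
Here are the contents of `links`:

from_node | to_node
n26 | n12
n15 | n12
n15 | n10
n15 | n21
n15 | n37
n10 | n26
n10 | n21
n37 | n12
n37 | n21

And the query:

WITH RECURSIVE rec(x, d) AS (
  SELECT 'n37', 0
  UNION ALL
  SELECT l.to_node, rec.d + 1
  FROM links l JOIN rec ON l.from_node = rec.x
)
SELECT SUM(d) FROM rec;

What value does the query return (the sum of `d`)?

Base: (n37, d=0).
Iteration 1: edges from {n37} -> (n12, d=1), (n21, d=1).
Iteration 2: no outgoing edges from {n12,n21}; recursion stops.
SUM(d) = 0 + 1 + 1 = 2.

2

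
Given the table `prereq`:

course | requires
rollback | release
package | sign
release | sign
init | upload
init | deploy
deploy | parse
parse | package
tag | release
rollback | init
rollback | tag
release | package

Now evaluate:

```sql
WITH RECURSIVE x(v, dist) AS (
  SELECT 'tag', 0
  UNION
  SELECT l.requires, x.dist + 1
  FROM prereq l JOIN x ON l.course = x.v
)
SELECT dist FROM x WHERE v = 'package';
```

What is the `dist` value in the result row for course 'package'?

2

Base: (tag, dist=0).
Iteration 1: edges from {tag} -> (release, dist=1).
Iteration 2: edges from {release} -> (package, dist=2), (sign, dist=2).
Iteration 3: edges from {package,sign} -> (sign, dist=3).
Iteration 4: no outgoing edges from {sign}; recursion stops.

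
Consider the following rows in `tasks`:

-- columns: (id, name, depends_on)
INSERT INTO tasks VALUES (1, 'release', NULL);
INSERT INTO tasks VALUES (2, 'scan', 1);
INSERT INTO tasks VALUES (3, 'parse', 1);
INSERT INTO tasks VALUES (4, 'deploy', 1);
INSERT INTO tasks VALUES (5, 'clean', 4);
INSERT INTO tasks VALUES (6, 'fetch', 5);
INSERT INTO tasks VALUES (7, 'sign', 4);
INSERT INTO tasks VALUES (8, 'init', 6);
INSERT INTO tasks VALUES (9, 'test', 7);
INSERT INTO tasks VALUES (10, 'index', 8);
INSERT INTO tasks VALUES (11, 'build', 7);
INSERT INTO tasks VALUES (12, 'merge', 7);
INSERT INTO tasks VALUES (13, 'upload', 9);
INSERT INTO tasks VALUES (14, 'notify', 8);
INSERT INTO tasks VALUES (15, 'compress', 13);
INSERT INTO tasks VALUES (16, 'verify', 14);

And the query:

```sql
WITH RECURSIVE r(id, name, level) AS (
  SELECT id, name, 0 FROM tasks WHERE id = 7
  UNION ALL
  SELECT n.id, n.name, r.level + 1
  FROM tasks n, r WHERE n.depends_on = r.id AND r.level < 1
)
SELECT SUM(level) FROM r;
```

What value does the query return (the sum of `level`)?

Base: id=7 (sign) at level 0.
Iteration 1: rows with depends_on in {7} -> test (id 9, level 1), build (id 11, level 1), merge (id 12, level 1).
Iteration 2: level < 1 fails for all current rows; recursion stops.
SUM(level) = 0 + 1 + 1 + 1 = 3.

3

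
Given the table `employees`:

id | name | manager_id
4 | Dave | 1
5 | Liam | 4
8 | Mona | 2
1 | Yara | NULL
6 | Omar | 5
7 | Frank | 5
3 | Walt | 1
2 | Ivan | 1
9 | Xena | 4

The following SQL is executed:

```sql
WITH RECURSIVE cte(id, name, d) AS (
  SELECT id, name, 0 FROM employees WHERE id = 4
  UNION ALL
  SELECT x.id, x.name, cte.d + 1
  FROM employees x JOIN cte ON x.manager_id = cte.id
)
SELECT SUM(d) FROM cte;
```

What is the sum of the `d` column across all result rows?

6

Base: id=4 (Dave) at d 0.
Iteration 1: rows with manager_id in {4} -> Liam (id 5, d 1), Xena (id 9, d 1).
Iteration 2: rows with manager_id in {5,9} -> Omar (id 6, d 2), Frank (id 7, d 2).
Iteration 3: no rows with manager_id in {6,7}; recursion stops.
SUM(d) = 0 + 1 + 1 + 2 + 2 = 6.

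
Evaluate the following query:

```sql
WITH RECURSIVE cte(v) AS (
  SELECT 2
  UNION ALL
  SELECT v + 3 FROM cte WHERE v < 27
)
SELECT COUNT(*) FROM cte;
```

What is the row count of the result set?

10

Base: v=2.
Iteration 1: 2 < 27 holds -> v = 2 + 3 = 5.
Iteration 2: 5 < 27 holds -> v = 5 + 3 = 8.
Iteration 3: 8 < 27 holds -> v = 8 + 3 = 11.
Iteration 4: 11 < 27 holds -> v = 11 + 3 = 14.
Iteration 5: 14 < 27 holds -> v = 14 + 3 = 17.
Iteration 6: 17 < 27 holds -> v = 17 + 3 = 20.
Iteration 7: 20 < 27 holds -> v = 20 + 3 = 23.
Iteration 8: 23 < 27 holds -> v = 23 + 3 = 26.
Iteration 9: 26 < 27 holds -> v = 26 + 3 = 29.
Iteration 10: 29 < 27 fails; recursion stops.
Total rows emitted: 10.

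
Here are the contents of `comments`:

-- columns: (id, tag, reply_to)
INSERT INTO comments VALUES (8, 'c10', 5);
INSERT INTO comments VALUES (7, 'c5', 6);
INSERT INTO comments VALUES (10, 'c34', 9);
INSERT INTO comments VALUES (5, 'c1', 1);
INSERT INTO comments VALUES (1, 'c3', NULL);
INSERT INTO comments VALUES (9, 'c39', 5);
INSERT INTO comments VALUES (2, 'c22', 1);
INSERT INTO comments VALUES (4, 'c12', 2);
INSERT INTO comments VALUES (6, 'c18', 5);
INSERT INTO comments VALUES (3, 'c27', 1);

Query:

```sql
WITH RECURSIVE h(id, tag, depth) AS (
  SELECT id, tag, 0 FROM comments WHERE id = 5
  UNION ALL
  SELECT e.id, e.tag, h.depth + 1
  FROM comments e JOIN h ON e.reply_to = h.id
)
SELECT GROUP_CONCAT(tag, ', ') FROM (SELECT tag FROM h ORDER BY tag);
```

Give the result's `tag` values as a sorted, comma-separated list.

c1, c10, c18, c34, c39, c5

Base: id=5 (c1) at depth 0.
Iteration 1: rows with reply_to in {5} -> c18 (id 6, depth 1), c10 (id 8, depth 1), c39 (id 9, depth 1).
Iteration 2: rows with reply_to in {6,8,9} -> c5 (id 7, depth 2), c34 (id 10, depth 2).
Iteration 3: no rows with reply_to in {7,10}; recursion stops.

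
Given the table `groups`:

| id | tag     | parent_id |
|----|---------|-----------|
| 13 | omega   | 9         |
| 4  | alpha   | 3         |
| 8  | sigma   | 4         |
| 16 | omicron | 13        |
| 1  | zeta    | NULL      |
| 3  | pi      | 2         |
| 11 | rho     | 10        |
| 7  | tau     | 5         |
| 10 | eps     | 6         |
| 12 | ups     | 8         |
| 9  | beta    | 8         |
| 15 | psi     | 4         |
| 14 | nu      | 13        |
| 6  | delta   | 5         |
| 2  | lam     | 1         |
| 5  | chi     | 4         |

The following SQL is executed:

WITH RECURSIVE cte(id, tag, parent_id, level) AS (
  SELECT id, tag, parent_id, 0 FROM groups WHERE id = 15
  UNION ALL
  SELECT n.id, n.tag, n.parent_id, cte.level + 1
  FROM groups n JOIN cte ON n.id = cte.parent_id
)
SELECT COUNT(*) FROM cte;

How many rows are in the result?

5

Base: id=15 (psi), parent_id=4, level 0.
Iteration 1: join on id=4 -> alpha (id 4, parent_id=3, level 1).
Iteration 2: join on id=3 -> pi (id 3, parent_id=2, level 2).
Iteration 3: join on id=2 -> lam (id 2, parent_id=1, level 3).
Iteration 4: join on id=1 -> zeta (id 1, parent_id=NULL, level 4).
Iteration 5: parent_id is NULL; no match; recursion stops.
Total rows emitted: 5.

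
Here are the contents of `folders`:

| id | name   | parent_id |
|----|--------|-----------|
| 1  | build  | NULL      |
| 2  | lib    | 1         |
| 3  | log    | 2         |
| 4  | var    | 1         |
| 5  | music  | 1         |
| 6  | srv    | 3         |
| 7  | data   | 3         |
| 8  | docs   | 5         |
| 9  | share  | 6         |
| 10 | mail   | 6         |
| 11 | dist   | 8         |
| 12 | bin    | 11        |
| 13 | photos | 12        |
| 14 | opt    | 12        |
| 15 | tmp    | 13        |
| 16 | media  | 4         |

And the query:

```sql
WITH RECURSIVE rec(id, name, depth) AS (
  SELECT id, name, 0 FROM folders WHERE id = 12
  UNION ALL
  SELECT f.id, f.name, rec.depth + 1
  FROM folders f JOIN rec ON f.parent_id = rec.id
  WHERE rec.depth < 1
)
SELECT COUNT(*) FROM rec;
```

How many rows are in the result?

3

Base: id=12 (bin) at depth 0.
Iteration 1: rows with parent_id in {12} -> photos (id 13, depth 1), opt (id 14, depth 1).
Iteration 2: depth < 1 fails for all current rows; recursion stops.
Total rows emitted: 3.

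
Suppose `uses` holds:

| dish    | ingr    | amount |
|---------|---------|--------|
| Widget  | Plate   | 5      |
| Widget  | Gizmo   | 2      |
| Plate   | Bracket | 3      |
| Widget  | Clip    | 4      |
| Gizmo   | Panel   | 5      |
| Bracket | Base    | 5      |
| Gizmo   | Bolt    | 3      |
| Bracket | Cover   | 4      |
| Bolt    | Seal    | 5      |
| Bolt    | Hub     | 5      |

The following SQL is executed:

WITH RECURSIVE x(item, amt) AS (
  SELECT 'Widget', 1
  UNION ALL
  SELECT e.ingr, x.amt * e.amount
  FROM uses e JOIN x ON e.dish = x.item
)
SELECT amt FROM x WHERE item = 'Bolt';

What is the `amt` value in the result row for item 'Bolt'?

6

Base: (Widget, amt=1).
Iteration 1: components of {Widget} -> Clip = 1*4 = 4, Gizmo = 1*2 = 2, Plate = 1*5 = 5.
Iteration 2: components of {Clip,Gizmo,Plate} -> Bolt = 2*3 = 6, Bracket = 5*3 = 15, Panel = 2*5 = 10.
Iteration 3: components of {Bolt,Bracket,Panel} -> Base = 15*5 = 75, Cover = 15*4 = 60, Hub = 6*5 = 30, Seal = 6*5 = 30.
Iteration 4: no further components; recursion stops.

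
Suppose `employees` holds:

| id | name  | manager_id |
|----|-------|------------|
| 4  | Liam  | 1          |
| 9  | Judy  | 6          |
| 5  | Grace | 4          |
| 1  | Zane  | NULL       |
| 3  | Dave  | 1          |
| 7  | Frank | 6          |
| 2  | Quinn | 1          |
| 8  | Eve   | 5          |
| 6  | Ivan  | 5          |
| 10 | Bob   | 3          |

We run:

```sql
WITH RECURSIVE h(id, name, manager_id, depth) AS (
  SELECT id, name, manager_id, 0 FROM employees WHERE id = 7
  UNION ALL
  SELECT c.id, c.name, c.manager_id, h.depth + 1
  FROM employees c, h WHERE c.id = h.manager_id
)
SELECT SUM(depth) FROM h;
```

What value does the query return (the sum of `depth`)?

10

Base: id=7 (Frank), manager_id=6, depth 0.
Iteration 1: join on id=6 -> Ivan (id 6, manager_id=5, depth 1).
Iteration 2: join on id=5 -> Grace (id 5, manager_id=4, depth 2).
Iteration 3: join on id=4 -> Liam (id 4, manager_id=1, depth 3).
Iteration 4: join on id=1 -> Zane (id 1, manager_id=NULL, depth 4).
Iteration 5: manager_id is NULL; no match; recursion stops.
SUM(depth) = 0 + 1 + 2 + 3 + 4 = 10.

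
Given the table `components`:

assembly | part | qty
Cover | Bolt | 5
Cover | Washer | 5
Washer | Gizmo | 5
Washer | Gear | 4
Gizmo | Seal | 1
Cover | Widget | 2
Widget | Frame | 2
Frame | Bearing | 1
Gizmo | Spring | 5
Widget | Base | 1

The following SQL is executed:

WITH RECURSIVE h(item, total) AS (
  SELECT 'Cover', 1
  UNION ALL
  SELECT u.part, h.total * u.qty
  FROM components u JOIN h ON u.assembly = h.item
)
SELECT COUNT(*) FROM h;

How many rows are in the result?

Base: (Cover, total=1).
Iteration 1: components of {Cover} -> Bolt = 1*5 = 5, Washer = 1*5 = 5, Widget = 1*2 = 2.
Iteration 2: components of {Bolt,Washer,Widget} -> Base = 2*1 = 2, Frame = 2*2 = 4, Gear = 5*4 = 20, Gizmo = 5*5 = 25.
Iteration 3: components of {Base,Frame,Gear,Gizmo} -> Bearing = 4*1 = 4, Seal = 25*1 = 25, Spring = 25*5 = 125.
Iteration 4: no further components; recursion stops.
Total rows emitted: 11.

11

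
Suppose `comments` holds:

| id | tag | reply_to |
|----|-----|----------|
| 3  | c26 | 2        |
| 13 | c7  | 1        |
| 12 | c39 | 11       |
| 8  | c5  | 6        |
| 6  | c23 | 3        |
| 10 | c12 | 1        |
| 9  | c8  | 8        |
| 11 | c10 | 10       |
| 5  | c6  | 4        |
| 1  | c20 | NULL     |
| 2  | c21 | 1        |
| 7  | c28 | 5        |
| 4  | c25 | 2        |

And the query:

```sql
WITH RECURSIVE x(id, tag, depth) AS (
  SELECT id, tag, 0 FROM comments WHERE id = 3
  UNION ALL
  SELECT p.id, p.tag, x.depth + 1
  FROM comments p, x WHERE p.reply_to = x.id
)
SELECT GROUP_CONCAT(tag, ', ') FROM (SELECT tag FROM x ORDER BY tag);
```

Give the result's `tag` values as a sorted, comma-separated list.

Base: id=3 (c26) at depth 0.
Iteration 1: rows with reply_to in {3} -> c23 (id 6, depth 1).
Iteration 2: rows with reply_to in {6} -> c5 (id 8, depth 2).
Iteration 3: rows with reply_to in {8} -> c8 (id 9, depth 3).
Iteration 4: no rows with reply_to in {9}; recursion stops.

c23, c26, c5, c8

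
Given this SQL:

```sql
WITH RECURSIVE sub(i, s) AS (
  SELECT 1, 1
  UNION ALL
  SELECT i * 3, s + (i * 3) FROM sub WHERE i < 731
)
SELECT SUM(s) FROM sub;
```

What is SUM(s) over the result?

Base: i=1, s=1.
Iteration 1: 1 < 731 holds -> i = 1 * 3 = 3, s = 1 + 3 = 4.
Iteration 2: 3 < 731 holds -> i = 3 * 3 = 9, s = 4 + 9 = 13.
Iteration 3: 9 < 731 holds -> i = 9 * 3 = 27, s = 13 + 27 = 40.
Iteration 4: 27 < 731 holds -> i = 27 * 3 = 81, s = 40 + 81 = 121.
Iteration 5: 81 < 731 holds -> i = 81 * 3 = 243, s = 121 + 243 = 364.
Iteration 6: 243 < 731 holds -> i = 243 * 3 = 729, s = 364 + 729 = 1093.
Iteration 7: 729 < 731 holds -> i = 729 * 3 = 2187, s = 1093 + 2187 = 3280.
Iteration 8: 2187 < 731 fails; recursion stops.
SUM(s) = 1 + 4 + 13 + 40 + 121 + 364 + 1093 + 3280 = 4916.

4916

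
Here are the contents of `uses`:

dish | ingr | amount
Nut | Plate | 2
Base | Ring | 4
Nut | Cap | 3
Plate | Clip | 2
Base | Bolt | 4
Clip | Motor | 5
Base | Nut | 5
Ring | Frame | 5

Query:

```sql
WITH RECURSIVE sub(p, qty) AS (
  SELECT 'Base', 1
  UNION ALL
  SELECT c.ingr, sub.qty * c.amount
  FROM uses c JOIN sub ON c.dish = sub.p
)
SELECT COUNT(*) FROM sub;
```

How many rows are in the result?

Base: (Base, qty=1).
Iteration 1: components of {Base} -> Bolt = 1*4 = 4, Nut = 1*5 = 5, Ring = 1*4 = 4.
Iteration 2: components of {Bolt,Nut,Ring} -> Cap = 5*3 = 15, Frame = 4*5 = 20, Plate = 5*2 = 10.
Iteration 3: components of {Cap,Frame,Plate} -> Clip = 10*2 = 20.
Iteration 4: components of {Clip} -> Motor = 20*5 = 100.
Iteration 5: no further components; recursion stops.
Total rows emitted: 9.

9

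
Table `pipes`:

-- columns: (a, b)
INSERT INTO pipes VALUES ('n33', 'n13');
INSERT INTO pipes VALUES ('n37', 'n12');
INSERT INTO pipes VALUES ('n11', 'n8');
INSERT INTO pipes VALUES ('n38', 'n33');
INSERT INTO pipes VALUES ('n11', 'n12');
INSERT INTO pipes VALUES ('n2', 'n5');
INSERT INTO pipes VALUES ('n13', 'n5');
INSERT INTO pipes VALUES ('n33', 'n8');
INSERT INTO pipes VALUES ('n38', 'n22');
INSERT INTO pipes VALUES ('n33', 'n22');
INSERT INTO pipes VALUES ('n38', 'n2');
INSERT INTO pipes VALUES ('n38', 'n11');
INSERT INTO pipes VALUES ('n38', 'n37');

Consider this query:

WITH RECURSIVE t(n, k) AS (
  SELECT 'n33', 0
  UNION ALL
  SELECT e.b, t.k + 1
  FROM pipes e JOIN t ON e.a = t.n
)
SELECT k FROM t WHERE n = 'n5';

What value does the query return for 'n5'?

2

Base: (n33, k=0).
Iteration 1: edges from {n33} -> (n13, k=1), (n22, k=1), (n8, k=1).
Iteration 2: edges from {n13,n22,n8} -> (n5, k=2).
Iteration 3: no outgoing edges from {n5}; recursion stops.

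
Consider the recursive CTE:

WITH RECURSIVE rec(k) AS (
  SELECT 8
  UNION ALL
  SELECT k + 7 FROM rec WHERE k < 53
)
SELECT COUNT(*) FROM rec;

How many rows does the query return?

Base: k=8.
Iteration 1: 8 < 53 holds -> k = 8 + 7 = 15.
Iteration 2: 15 < 53 holds -> k = 15 + 7 = 22.
Iteration 3: 22 < 53 holds -> k = 22 + 7 = 29.
Iteration 4: 29 < 53 holds -> k = 29 + 7 = 36.
Iteration 5: 36 < 53 holds -> k = 36 + 7 = 43.
Iteration 6: 43 < 53 holds -> k = 43 + 7 = 50.
Iteration 7: 50 < 53 holds -> k = 50 + 7 = 57.
Iteration 8: 57 < 53 fails; recursion stops.
Total rows emitted: 8.

8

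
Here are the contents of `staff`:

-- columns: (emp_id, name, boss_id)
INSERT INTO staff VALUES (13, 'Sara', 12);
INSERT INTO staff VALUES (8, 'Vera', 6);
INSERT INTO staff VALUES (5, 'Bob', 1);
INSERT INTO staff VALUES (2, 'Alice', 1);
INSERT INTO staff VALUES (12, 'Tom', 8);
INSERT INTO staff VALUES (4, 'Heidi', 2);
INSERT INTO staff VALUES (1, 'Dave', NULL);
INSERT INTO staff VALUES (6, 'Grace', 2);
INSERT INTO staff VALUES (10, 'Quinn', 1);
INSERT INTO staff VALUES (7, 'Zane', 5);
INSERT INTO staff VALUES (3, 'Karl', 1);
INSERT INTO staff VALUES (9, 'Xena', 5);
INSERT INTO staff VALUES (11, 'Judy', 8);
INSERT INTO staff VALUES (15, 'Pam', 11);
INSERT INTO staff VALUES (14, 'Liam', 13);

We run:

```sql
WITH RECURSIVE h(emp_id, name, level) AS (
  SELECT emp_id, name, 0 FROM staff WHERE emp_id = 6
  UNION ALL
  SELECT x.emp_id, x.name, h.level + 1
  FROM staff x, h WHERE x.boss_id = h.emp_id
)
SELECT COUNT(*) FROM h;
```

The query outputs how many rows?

7

Base: emp_id=6 (Grace) at level 0.
Iteration 1: rows with boss_id in {6} -> Vera (id 8, level 1).
Iteration 2: rows with boss_id in {8} -> Judy (id 11, level 2), Tom (id 12, level 2).
Iteration 3: rows with boss_id in {11,12} -> Sara (id 13, level 3), Pam (id 15, level 3).
Iteration 4: rows with boss_id in {13,15} -> Liam (id 14, level 4).
Iteration 5: no rows with boss_id in {14}; recursion stops.
Total rows emitted: 7.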